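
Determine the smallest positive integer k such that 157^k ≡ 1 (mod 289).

By Lagrange's theorem, ord_289(157) divides φ(289) = φ(17^2) = 17·(17−1) = 272 = 2^4 · 17.
Divisors of 272: 1, 2, 4, 8, 16, 17, 34, 68, 136, 272.
Compute 157^d (mod 289) for the divisors d until we hit 1:
157^1 ≡ 157
157^2 ≡ 84
157^4 ≡ 120
157^8 ≡ 239
157^16 ≡ 188
157^17 ≡ 38
157^34 ≡ 288
157^68 ≡ 1
Hence ord(157) = 68.

68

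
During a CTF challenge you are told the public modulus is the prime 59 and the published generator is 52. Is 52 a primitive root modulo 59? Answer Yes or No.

φ(59) = 59 − 1 = 58 = 2 · 29.
An element g generates (Z/59Z)^× iff g^(58/q) ≢ 1 (mod 59) for each prime q ∈ {2, 29}.
52^29 ≡ 58 (mod 59)  [q = 2: ≢ 1 ✓]
52^2 ≡ 49 (mod 59)  [q = 29: ≢ 1 ✓]
None equal 1, so ord_59(52) = 58: 52 is a primitive root.

Yes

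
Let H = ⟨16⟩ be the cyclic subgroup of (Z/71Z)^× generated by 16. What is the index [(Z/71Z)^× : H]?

2

Since 16 ∈ (Z/71Z)^×, its order divides φ(71) = 71 − 1 = 70 = 2 · 5 · 7.
Divisors of 70: 1, 2, 5, 7, 10, 14, 35, 70.
Check 16^d mod 71 for each divisor in increasing order:
16^1 ≡ 16 (mod 71)
16^2 ≡ 43 (mod 71)
16^5 ≡ 48 (mod 71)
16^7 ≡ 5 (mod 71)
16^10 ≡ 32 (mod 71)
16^14 ≡ 25 (mod 71)
16^35 ≡ 1 (mod 71) ✓
The order of 16 is 35, so the subgroup it generates has 35 elements.
[(Z/71Z)^× : ⟨16⟩] = 70/35 = 2.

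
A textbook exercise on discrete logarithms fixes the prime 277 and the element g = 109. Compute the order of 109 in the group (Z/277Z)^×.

92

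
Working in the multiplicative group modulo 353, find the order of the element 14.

The order of 14 must divide φ(353) = 353 − 1 = 352 = 2^5 · 11.
Divisors of 352: 1, 2, 4, 8, 11, 16, 22, 32, 44, 88, 176, 352.
Test each divisor d:
14^1 ≡ 14 (mod 353)
14^2 ≡ 196 (mod 353)
14^4 ≡ 292 (mod 353)
14^8 ≡ 191 (mod 353)
14^11 ≡ 252 (mod 353)
14^16 ≡ 122 (mod 353)
14^22 ≡ 317 (mod 353)
14^32 ≡ 58 (mod 353)
14^44 ≡ 237 (mod 353)
14^88 ≡ 42 (mod 353)
14^176 ≡ 352 (mod 353)
14^352 ≡ 1 (mod 353) ✓
So ord_353(14) = 352.

352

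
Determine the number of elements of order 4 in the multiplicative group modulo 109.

φ(109) = 109 − 1 = 108 = 2^2 · 3^3.
(Z/109Z)^× is cyclic (|G| = 108); a cyclic group of order m has exactly φ(d) elements of each order d | m, and none otherwise.
4 = 2^2 divides 108, and φ(4) = 2.

2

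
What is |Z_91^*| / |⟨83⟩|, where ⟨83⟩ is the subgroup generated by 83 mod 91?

18

ord(83) | φ(91) = φ(7·13) = (7−1)·(13−1) = 6·12 = 72 = 2^3 · 3^2.
Divisors of 72: 1, 2, 3, 4, 6, 8, 9, 12, 18, 24, 36, 72.
Check 83^d mod 91 for each divisor in increasing order:
83^1 ≡ 83
83^2 ≡ 64
83^3 ≡ 34
83^4 ≡ 1
So ord_91(83) = 4, hence |⟨83⟩| = 4.
Index = |(Z/91Z)^×| / |⟨83⟩| = 72 / 4 = 18.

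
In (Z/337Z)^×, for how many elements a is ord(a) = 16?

8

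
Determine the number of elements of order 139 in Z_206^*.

φ(206) = φ(2)·φ(103) = 1·102 = 102 = 2 · 3 · 17.
In a cyclic group of order 102, there are φ(d) elements of order d for each divisor d of 102, and zero for non-divisors.
Since 139 ∤ 102, the count is 0.

0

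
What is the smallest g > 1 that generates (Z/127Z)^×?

φ(127) = 127 − 1 = 126 = 2 · 3^2 · 7.
g is a primitive root iff g^(126/q) ≢ 1 (mod 127) for each prime q ∈ {2, 3, 7}.
g = 2: 2^63 ≡ 1 — hits 1, so not a primitive root.
g = 3: 3^63 ≡ 126; 3^42 ≡ 107; 3^18 ≡ 4 — none is 1, so 3 is a primitive root.
Hence the least primitive root of 127 is 3.

3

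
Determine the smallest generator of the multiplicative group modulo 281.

3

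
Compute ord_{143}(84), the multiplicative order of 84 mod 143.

60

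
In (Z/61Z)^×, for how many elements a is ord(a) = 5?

4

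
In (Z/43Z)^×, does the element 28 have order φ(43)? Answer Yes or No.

φ(43) = 43 − 1 = 42 = 2 · 3 · 7.
An element g generates (Z/43Z)^× iff g^(42/q) ≢ 1 (mod 43) for each prime q ∈ {2, 3, 7}.
28^21 ≡ 42 (mod 43)  [q = 2: ≢ 1 ✓]
28^14 ≡ 6 (mod 43)  [q = 3: ≢ 1 ✓]
28^6 ≡ 11 (mod 43)  [q = 7: ≢ 1 ✓]
All checks pass, so 28 has order 42 and is a primitive root modulo 43.

Yes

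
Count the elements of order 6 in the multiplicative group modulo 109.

φ(109) = 109 − 1 = 108 = 2^2 · 3^3.
Since (Z/109Z)^× is cyclic of order 108, the number of elements of order d is φ(d) when d | 108 and 0 otherwise.
6 = 2 · 3 divides 108, and φ(6) = 2.

2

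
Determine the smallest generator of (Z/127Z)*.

3

φ(127) = 127 − 1 = 126 = 2 · 3^2 · 7.
g is a primitive root iff g^(126/q) ≢ 1 (mod 127) for each prime q ∈ {2, 3, 7}.
g = 2: 2^63 ≡ 1 — hits 1, so not a primitive root.
g = 3: 3^63 ≡ 126; 3^42 ≡ 107; 3^18 ≡ 4 — none is 1, so 3 is a primitive root.
The smallest primitive root modulo 127 is 3.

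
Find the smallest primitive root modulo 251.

6

φ(251) = 251 − 1 = 250 = 2 · 5^3.
g is a primitive root iff g^(250/q) ≢ 1 (mod 251) for each prime q ∈ {2, 5}.
g = 2: 2^125 ≡ 250; 2^50 ≡ 1 — hits 1, so not a primitive root.
g = 3: 3^125 ≡ 1 — hits 1, so not a primitive root.
g = 4: 4^125 ≡ 1 — hits 1, so not a primitive root.
g = 5: 5^125 ≡ 1 — hits 1, so not a primitive root.
g = 6: 6^125 ≡ 250; 6^50 ≡ 219 — none is 1, so 6 is a primitive root.
Hence the least primitive root of 251 is 6.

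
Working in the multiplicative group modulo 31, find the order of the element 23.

By Lagrange's theorem, ord_31(23) divides φ(31) = 31 − 1 = 30 = 2 · 3 · 5.
Divisors of 30: 1, 2, 3, 5, 6, 10, 15, 30.
Compute 23^d (mod 31) for the divisors d until we hit 1:
23^1 ≡ 23 (mod 31)
23^2 ≡ 2 (mod 31)
23^3 ≡ 15 (mod 31)
23^5 ≡ 30 (mod 31)
23^6 ≡ 8 (mod 31)
23^10 ≡ 1 (mod 31) ✓
So ord_31(23) = 10.

10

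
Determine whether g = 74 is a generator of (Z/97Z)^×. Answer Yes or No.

φ(97) = 97 − 1 = 96 = 2^5 · 3.
It suffices to check that the order of 74 is not a proper divisor of 96: compute 74^(96/q) for q ∈ {2, 3}.
74^48 ≡ 96 (mod 97)  [q = 2: ≢ 1 ✓]
74^32 ≡ 61 (mod 97)  [q = 3: ≢ 1 ✓]
All checks pass, so 74 has order 96 and is a primitive root modulo 97.

Yes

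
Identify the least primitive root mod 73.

φ(73) = 73 − 1 = 72 = 2^3 · 3^2.
g is a primitive root iff g^(72/q) ≢ 1 (mod 73) for each prime q ∈ {2, 3}.
g = 2: 2^36 ≡ 1 — hits 1, so not a primitive root.
g = 3: 3^36 ≡ 1 — hits 1, so not a primitive root.
g = 4: 4^36 ≡ 1 — hits 1, so not a primitive root.
g = 5: 5^36 ≡ 72; 5^24 ≡ 8 — none is 1, so 5 is a primitive root.
Hence the least primitive root of 73 is 5.

5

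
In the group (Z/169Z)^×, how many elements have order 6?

φ(169) = φ(13^2) = 13·(13−1) = 156 = 2^2 · 3 · 13.
In a cyclic group of order 156, there are φ(d) elements of order d for each divisor d of 156, and zero for non-divisors.
6 = 2 · 3 divides 156, and φ(6) = 2.

2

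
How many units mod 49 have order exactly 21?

12

φ(49) = φ(7^2) = 7·(7−1) = 42 = 2 · 3 · 7.
In a cyclic group of order 42, there are φ(d) elements of order d for each divisor d of 42, and zero for non-divisors.
21 = 3 · 7 divides 42, and φ(21) = 12.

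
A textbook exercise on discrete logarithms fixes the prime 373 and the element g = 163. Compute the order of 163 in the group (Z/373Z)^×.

31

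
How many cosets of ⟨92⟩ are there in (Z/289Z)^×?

1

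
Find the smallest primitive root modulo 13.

2

φ(13) = 13 − 1 = 12 = 2^2 · 3.
Test candidates g = 2, 3, … against the prime factors q ∈ {2, 3} of φ(13): g is a generator iff g^(12/q) ≢ 1 for every such q.
g = 2: 2^6 ≡ 12; 2^4 ≡ 3 — none is 1, so 2 is a primitive root.
Hence the least primitive root of 13 is 2.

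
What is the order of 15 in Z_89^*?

By Lagrange's theorem, ord_89(15) divides φ(89) = 89 − 1 = 88 = 2^3 · 11.
Divisors of 88: 1, 2, 4, 8, 11, 22, 44, 88.
Compute 15^d (mod 89) for the divisors d until we hit 1:
15^1 ≡ 15 (mod 89)
15^2 ≡ 47 (mod 89)
15^4 ≡ 73 (mod 89)
15^8 ≡ 78 (mod 89)
15^11 ≡ 77 (mod 89)
15^22 ≡ 55 (mod 89)
15^44 ≡ 88 (mod 89)
15^88 ≡ 1 (mod 89) ✓
The smallest such exponent is 88, so the order of 15 is 88.

88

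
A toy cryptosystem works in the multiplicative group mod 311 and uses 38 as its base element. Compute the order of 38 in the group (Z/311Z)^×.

Since 38 ∈ (Z/311Z)^×, its order divides φ(311) = 311 − 1 = 310 = 2 · 5 · 31.
Divisors of 310: 1, 2, 5, 10, 31, 62, 155, 310.
Check 38^d mod 311 for each divisor in increasing order:
38^1 ≡ 38 (mod 311)
38^2 ≡ 200 (mod 311)
38^5 ≡ 143 (mod 311)
38^10 ≡ 234 (mod 311)
38^31 ≡ 259 (mod 311)
38^62 ≡ 216 (mod 311)
38^155 ≡ 310 (mod 311)
38^310 ≡ 1 (mod 311) ✓
Hence ord(38) = 310.

310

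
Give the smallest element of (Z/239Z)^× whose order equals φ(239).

7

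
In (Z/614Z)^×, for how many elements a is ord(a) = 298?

0

φ(614) = φ(2)·φ(307) = 1·306 = 306 = 2 · 3^2 · 17.
In a cyclic group of order 306, there are φ(d) elements of order d for each divisor d of 306, and zero for non-divisors.
Since 298 ∤ 306, the count is 0.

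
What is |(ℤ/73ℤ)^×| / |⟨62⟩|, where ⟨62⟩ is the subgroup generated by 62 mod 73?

ord(62) | φ(73) = 73 − 1 = 72 = 2^3 · 3^2.
Divisors of 72: 1, 2, 3, 4, 6, 8, 9, 12, 18, 24, 36, 72.
Compute 62^d (mod 73) for the divisors d until we hit 1:
62^1 ≡ 62 (mod 73)
62^2 ≡ 48 (mod 73)
62^3 ≡ 56 (mod 73)
62^4 ≡ 41 (mod 73)
62^6 ≡ 70 (mod 73)
62^8 ≡ 2 (mod 73)
62^9 ≡ 51 (mod 73)
62^12 ≡ 9 (mod 73)
62^18 ≡ 46 (mod 73)
62^24 ≡ 8 (mod 73)
62^36 ≡ 72 (mod 73)
62^72 ≡ 1 (mod 73) ✓
So ord_73(62) = 72, hence |⟨62⟩| = 72.
The index is φ(73) / ord(62) = 72 / 72 = 1.

1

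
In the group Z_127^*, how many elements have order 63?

φ(127) = 127 − 1 = 126 = 2 · 3^2 · 7.
In a cyclic group of order 126, there are φ(d) elements of order d for each divisor d of 126, and zero for non-divisors.
63 = 3^2 · 7 divides 126, and φ(63) = 36.

36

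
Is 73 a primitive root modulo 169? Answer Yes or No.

φ(169) = φ(13^2) = 13·(13−1) = 156 = 2^2 · 3 · 13.
It suffices to check that the order of 73 is not a proper divisor of 156: compute 73^(156/q) for q ∈ {2, 3, 13}.
73^78 ≡ 168 (mod 169)  [q = 2: ≢ 1 ✓]
73^52 ≡ 1 (mod 169)  [q = 3: ≡ 1 ✗]
73^12 ≡ 131 (mod 169)  [q = 13: ≢ 1 ✓]
The check at q = 3 fails, so 73 generates a proper subgroup.

No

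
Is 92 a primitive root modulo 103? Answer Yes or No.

No

φ(103) = 103 − 1 = 102 = 2 · 3 · 17.
Test 92^(102/q) mod 103 for each prime factor q of 102:
92^51 ≡ 1 (mod 103)  [q = 2: ≡ 1 ✗]
92^34 ≡ 56 (mod 103)  [q = 3: ≢ 1 ✓]
92^6 ≡ 64 (mod 103)  [q = 17: ≢ 1 ✓]
92^51 ≡ 1 shows ord(92) | 51, strictly less than φ(103); not a primitive root.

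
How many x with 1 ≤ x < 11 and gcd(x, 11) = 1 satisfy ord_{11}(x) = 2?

1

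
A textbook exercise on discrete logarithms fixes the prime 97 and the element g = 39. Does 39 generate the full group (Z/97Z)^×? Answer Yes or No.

Yes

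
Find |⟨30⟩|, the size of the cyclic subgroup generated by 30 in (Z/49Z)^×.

3

By Lagrange's theorem, ord_49(30) divides φ(49) = φ(7^2) = 7·(7−1) = 42 = 2 · 3 · 7.
Divisors of 42: 1, 2, 3, 6, 7, 14, 21, 42.
Check 30^d mod 49 for each divisor in increasing order:
30^1 ≡ 30
30^2 ≡ 18
30^3 ≡ 1
The smallest such exponent is 3, so the order of 30 is 3.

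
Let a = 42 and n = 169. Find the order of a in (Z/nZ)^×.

39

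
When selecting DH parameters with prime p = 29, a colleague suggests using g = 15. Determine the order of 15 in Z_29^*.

28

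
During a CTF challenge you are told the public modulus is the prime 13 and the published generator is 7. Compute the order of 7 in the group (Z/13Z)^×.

12

By Lagrange's theorem, ord_13(7) divides φ(13) = 13 − 1 = 12 = 2^2 · 3.
Divisors of 12: 1, 2, 3, 4, 6, 12.
Compute 7^d (mod 13) for the divisors d until we hit 1:
7^1 ≡ 7
7^2 ≡ 10
7^3 ≡ 5
7^4 ≡ 9
7^6 ≡ 12
7^12 ≡ 1
So ord_13(7) = 12.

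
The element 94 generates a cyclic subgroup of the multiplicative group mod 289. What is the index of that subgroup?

2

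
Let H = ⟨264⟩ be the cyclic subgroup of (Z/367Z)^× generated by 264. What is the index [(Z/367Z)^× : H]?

By Lagrange's theorem, ord_367(264) divides φ(367) = 367 − 1 = 366 = 2 · 3 · 61.
Divisors of 366: 1, 2, 3, 6, 61, 122, 183, 366.
Check 264^d mod 367 for each divisor in increasing order:
264^1 ≡ 264 (mod 367)
264^2 ≡ 333 (mod 367)
264^3 ≡ 199 (mod 367)
264^6 ≡ 332 (mod 367)
264^61 ≡ 83 (mod 367)
264^122 ≡ 283 (mod 367)
264^183 ≡ 1 (mod 367) ✓
The order of 264 is 183, so the subgroup it generates has 183 elements.
[(Z/367Z)^× : ⟨264⟩] = 366/183 = 2.

2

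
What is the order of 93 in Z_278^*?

138

The order of 93 must divide φ(278) = φ(2)·φ(139) = 1·138 = 138 = 2 · 3 · 23.
Divisors of 138: 1, 2, 3, 6, 23, 46, 69, 138.
Test each divisor d:
93^1 ≡ 93 (mod 278)
93^2 ≡ 31 (mod 278)
93^3 ≡ 103 (mod 278)
93^6 ≡ 45 (mod 278)
93^23 ≡ 97 (mod 278)
93^46 ≡ 235 (mod 278)
93^69 ≡ 277 (mod 278)
93^138 ≡ 1 (mod 278) ✓
Hence ord(93) = 138.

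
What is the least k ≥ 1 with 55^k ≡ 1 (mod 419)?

The order of 55 must divide φ(419) = 419 − 1 = 418 = 2 · 11 · 19.
Divisors of 418: 1, 2, 11, 19, 22, 38, 209, 418.
Compute 55^d (mod 419) for the divisors d until we hit 1:
55^1 ≡ 55 (mod 419)
55^2 ≡ 92 (mod 419)
55^11 ≡ 370 (mod 419)
55^19 ≡ 350 (mod 419)
55^22 ≡ 306 (mod 419)
55^38 ≡ 152 (mod 419)
55^209 ≡ 418 (mod 419)
55^418 ≡ 1 (mod 419) ✓
The smallest such exponent is 418, so the order of 55 is 418.

418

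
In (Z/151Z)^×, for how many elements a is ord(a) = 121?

0

φ(151) = 151 − 1 = 150 = 2 · 3 · 5^2.
(Z/151Z)^× is cyclic (|G| = 150); a cyclic group of order m has exactly φ(d) elements of each order d | m, and none otherwise.
Since 121 ∤ 150, the count is 0.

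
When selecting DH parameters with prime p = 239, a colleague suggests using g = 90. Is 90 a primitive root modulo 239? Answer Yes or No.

φ(239) = 239 − 1 = 238 = 2 · 7 · 17.
An element g generates (Z/239Z)^× iff g^(238/q) ≢ 1 (mod 239) for each prime q ∈ {2, 7, 17}.
90^119 ≡ 1 (mod 239)  [q = 2: ≡ 1 ✗]
90^34 ≡ 98 (mod 239)  [q = 7: ≢ 1 ✓]
90^14 ≡ 163 (mod 239)  [q = 17: ≢ 1 ✓]
Since 90^119 ≡ 1, the order of 90 divides 119 < 238, so 90 is not a primitive root.

No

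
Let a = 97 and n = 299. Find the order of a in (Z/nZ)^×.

132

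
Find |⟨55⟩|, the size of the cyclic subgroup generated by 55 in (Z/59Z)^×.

The order of 55 must divide φ(59) = 59 − 1 = 58 = 2 · 29.
Divisors of 58: 1, 2, 29, 58.
Evaluate successive powers at the divisors of 58:
55^1 ≡ 55 (mod 59)
55^2 ≡ 16 (mod 59)
55^29 ≡ 58 (mod 59)
55^58 ≡ 1 (mod 59) ✓
Hence ord(55) = 58.

58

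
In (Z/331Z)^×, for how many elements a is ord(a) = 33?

20

φ(331) = 331 − 1 = 330 = 2 · 3 · 5 · 11.
(Z/331Z)^× is cyclic (|G| = 330); a cyclic group of order m has exactly φ(d) elements of each order d | m, and none otherwise.
33 = 3 · 11 divides 330, and φ(33) = 20.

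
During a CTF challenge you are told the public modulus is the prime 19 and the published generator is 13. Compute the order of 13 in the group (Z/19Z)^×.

18

The order of 13 must divide φ(19) = 19 − 1 = 18 = 2 · 3^2.
Divisors of 18: 1, 2, 3, 6, 9, 18.
Check 13^d mod 19 for each divisor in increasing order:
13^1 ≡ 13 (mod 19)
13^2 ≡ 17 (mod 19)
13^3 ≡ 12 (mod 19)
13^6 ≡ 11 (mod 19)
13^9 ≡ 18 (mod 19)
13^18 ≡ 1 (mod 19) ✓
So ord_19(13) = 18.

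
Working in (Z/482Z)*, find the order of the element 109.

The order of 109 must divide φ(482) = φ(2)·φ(241) = 1·240 = 240 = 2^4 · 3 · 5.
Divisors of 240: 1, 2, 3, 4, 5, 6, 8, 10, 12, 15, 16, 20, 24, 30, 40, 48, 60, 80, 120, 240.
Evaluate successive powers at the divisors of 240:
109^1 ≡ 109 (mod 482)
109^2 ≡ 313 (mod 482)
109^3 ≡ 377 (mod 482)
109^4 ≡ 123 (mod 482)
109^5 ≡ 393 (mod 482)
109^6 ≡ 421 (mod 482)
109^8 ≡ 187 (mod 482)
109^10 ≡ 209 (mod 482)
109^12 ≡ 347 (mod 482)
109^15 ≡ 197 (mod 482)
109^16 ≡ 265 (mod 482)
109^20 ≡ 301 (mod 482)
109^24 ≡ 391 (mod 482)
109^30 ≡ 249 (mod 482)
109^40 ≡ 467 (mod 482)
109^48 ≡ 87 (mod 482)
109^60 ≡ 305 (mod 482)
109^80 ≡ 225 (mod 482)
109^120 ≡ 481 (mod 482)
109^240 ≡ 1 (mod 482) ✓
Therefore the multiplicative order of 109 modulo 482 is 240.

240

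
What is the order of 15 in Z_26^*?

12

The order of 15 must divide φ(26) = φ(2)·φ(13) = 1·12 = 12 = 2^2 · 3.
Divisors of 12: 1, 2, 3, 4, 6, 12.
Compute 15^d (mod 26) for the divisors d until we hit 1:
15^1 ≡ 15
15^2 ≡ 17
15^3 ≡ 21
15^4 ≡ 3
15^6 ≡ 25
15^12 ≡ 1
So ord_26(15) = 12.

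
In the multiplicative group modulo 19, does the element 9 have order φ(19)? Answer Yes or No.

φ(19) = 19 − 1 = 18 = 2 · 3^2.
Test 9^(18/q) mod 19 for each prime factor q of 18:
9^9 ≡ 1 (mod 19)  [q = 2: ≡ 1 ✗]
9^6 ≡ 11 (mod 19)  [q = 3: ≢ 1 ✓]
The check at q = 2 fails, so 9 generates a proper subgroup.

No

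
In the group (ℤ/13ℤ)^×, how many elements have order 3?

φ(13) = 13 − 1 = 12 = 2^2 · 3.
(Z/13Z)^× is cyclic (|G| = 12); a cyclic group of order m has exactly φ(d) elements of each order d | m, and none otherwise.
3 | 12, and φ(3) = 3 − 1 = 2.

2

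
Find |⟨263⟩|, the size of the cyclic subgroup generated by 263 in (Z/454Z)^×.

Since 263 ∈ (Z/454Z)^×, its order divides φ(454) = φ(2)·φ(227) = 1·226 = 226 = 2 · 113.
Divisors of 226: 1, 2, 113, 226.
Test each divisor d:
263^1 ≡ 263 (mod 454)
263^2 ≡ 161 (mod 454)
263^113 ≡ 1 (mod 454) ✓
Hence ord(263) = 113.

113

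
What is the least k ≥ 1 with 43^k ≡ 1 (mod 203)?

28

Since 43 ∈ (Z/203Z)^×, its order divides φ(203) = φ(7·29) = (7−1)·(29−1) = 6·28 = 168 = 2^3 · 3 · 7.
Divisors of 168: 1, 2, 3, 4, 6, 7, 8, 12, 14, 21, 24, 28, 42, 56, 84, 168.
Compute 43^d (mod 203) for the divisors d until we hit 1:
43^1 ≡ 43 (mod 203)
43^2 ≡ 22 (mod 203)
43^3 ≡ 134 (mod 203)
43^4 ≡ 78 (mod 203)
43^6 ≡ 92 (mod 203)
43^7 ≡ 99 (mod 203)
43^8 ≡ 197 (mod 203)
43^12 ≡ 141 (mod 203)
43^14 ≡ 57 (mod 203)
43^21 ≡ 162 (mod 203)
43^24 ≡ 190 (mod 203)
43^28 ≡ 1 (mod 203) ✓
So ord_203(43) = 28.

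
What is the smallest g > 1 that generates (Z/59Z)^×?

2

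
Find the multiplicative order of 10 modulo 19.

18

The order of 10 must divide φ(19) = 19 − 1 = 18 = 2 · 3^2.
Divisors of 18: 1, 2, 3, 6, 9, 18.
Compute 10^d (mod 19) for the divisors d until we hit 1:
10^1 ≡ 10 (mod 19)
10^2 ≡ 5 (mod 19)
10^3 ≡ 12 (mod 19)
10^6 ≡ 11 (mod 19)
10^9 ≡ 18 (mod 19)
10^18 ≡ 1 (mod 19) ✓
Hence ord(10) = 18.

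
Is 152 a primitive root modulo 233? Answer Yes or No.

No

φ(233) = 233 − 1 = 232 = 2^3 · 29.
An element g generates (Z/233Z)^× iff g^(232/q) ≢ 1 (mod 233) for each prime q ∈ {2, 29}.
152^116 ≡ 1 (mod 233)  [q = 2: ≡ 1 ✗]
152^8 ≡ 142 (mod 233)  [q = 29: ≢ 1 ✓]
Since 152^116 ≡ 1, the order of 152 divides 116 < 232, so 152 is not a primitive root.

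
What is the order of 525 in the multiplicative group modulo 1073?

252

By Lagrange's theorem, ord_1073(525) divides φ(1073) = φ(29·37) = (29−1)·(37−1) = 28·36 = 1008 = 2^4 · 3^2 · 7.
Divisors of 1008: 1, 2, 3, 4, 6, 7, 8, 9, 12, 14, 16, 18, 21, 24, 28, 36, 42, 48, 56, 63, 72, 84, 112, 126, 144, 168, 252, 336, 504, 1008.
Evaluate successive powers at the divisors of 1008:
525^1 ≡ 525 (mod 1073)
525^2 ≡ 937 (mod 1073)
525^3 ≡ 491 (mod 1073)
525^4 ≡ 255 (mod 1073)
525^6 ≡ 729 (mod 1073)
525^7 ≡ 737 (mod 1073)
525^8 ≡ 645 (mod 1073)
525^9 ≡ 630 (mod 1073)
525^12 ≡ 306 (mod 1073)
525^14 ≡ 231 (mod 1073)
525^16 ≡ 774 (mod 1073)
525^18 ≡ 963 (mod 1073)
525^21 ≡ 713 (mod 1073)
525^24 ≡ 285 (mod 1073)
525^28 ≡ 784 (mod 1073)
525^36 ≡ 297 (mod 1073)
525^42 ≡ 840 (mod 1073)
525^48 ≡ 750 (mod 1073)
525^56 ≡ 900 (mod 1073)
525^63 ≡ 186 (mod 1073)
525^72 ≡ 223 (mod 1073)
525^84 ≡ 639 (mod 1073)
525^112 ≡ 958 (mod 1073)
525^126 ≡ 260 (mod 1073)
525^144 ≡ 371 (mod 1073)
525^168 ≡ 581 (mod 1073)
525^252 ≡ 1 (mod 1073) ✓
Hence ord(525) = 252.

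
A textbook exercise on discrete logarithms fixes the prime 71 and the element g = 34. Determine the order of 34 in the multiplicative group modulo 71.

By Lagrange's theorem, ord_71(34) divides φ(71) = 71 − 1 = 70 = 2 · 5 · 7.
Divisors of 70: 1, 2, 5, 7, 10, 14, 35, 70.
Test each divisor d:
34^1 ≡ 34
34^2 ≡ 20
34^5 ≡ 39
34^7 ≡ 70
34^10 ≡ 30
34^14 ≡ 1
Hence ord(34) = 14.

14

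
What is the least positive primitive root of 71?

7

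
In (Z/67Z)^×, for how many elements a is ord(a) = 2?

φ(67) = 67 − 1 = 66 = 2 · 3 · 11.
Since (Z/67Z)^× is cyclic of order 66, the number of elements of order d is φ(d) when d | 66 and 0 otherwise.
2 | 66, and φ(2) = 2 − 1 = 1.

1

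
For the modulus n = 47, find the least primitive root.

φ(47) = 47 − 1 = 46 = 2 · 23.
g is a primitive root iff g^(46/q) ≢ 1 (mod 47) for each prime q ∈ {2, 23}.
g = 2: 2^23 ≡ 1 — hits 1, so not a primitive root.
g = 3: 3^23 ≡ 1 — hits 1, so not a primitive root.
g = 4: 4^23 ≡ 1 — hits 1, so not a primitive root.
g = 5: 5^23 ≡ 46; 5^2 ≡ 25 — none is 1, so 5 is a primitive root.
Hence the least primitive root of 47 is 5.

5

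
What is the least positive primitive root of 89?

φ(89) = 89 − 1 = 88 = 2^3 · 11.
g is a primitive root iff g^(88/q) ≢ 1 (mod 89) for each prime q ∈ {2, 11}.
g = 2: 2^44 ≡ 1 — hits 1, so not a primitive root.
g = 3: 3^44 ≡ 88; 3^8 ≡ 64 — none is 1, so 3 is a primitive root.
So 3 is the smallest generator of (Z/89Z)^×.

3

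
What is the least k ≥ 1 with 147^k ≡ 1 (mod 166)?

By Lagrange's theorem, ord_166(147) divides φ(166) = φ(2)·φ(83) = 1·82 = 82 = 2 · 41.
Divisors of 82: 1, 2, 41, 82.
Check 147^d mod 166 for each divisor in increasing order:
147^1 ≡ 147 (mod 166)
147^2 ≡ 29 (mod 166)
147^41 ≡ 1 (mod 166) ✓
The smallest such exponent is 41, so the order of 147 is 41.

41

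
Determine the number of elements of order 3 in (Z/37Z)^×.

φ(37) = 37 − 1 = 36 = 2^2 · 3^2.
Since (Z/37Z)^× is cyclic of order 36, the number of elements of order d is φ(d) when d | 36 and 0 otherwise.
3 | 36, and φ(3) = 3 − 1 = 2.

2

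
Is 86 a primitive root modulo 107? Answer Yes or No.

φ(107) = 107 − 1 = 106 = 2 · 53.
An element g generates (Z/107Z)^× iff g^(106/q) ≢ 1 (mod 107) for each prime q ∈ {2, 53}.
86^53 ≡ 1 (mod 107)  [q = 2: ≡ 1 ✗]
86^2 ≡ 13 (mod 107)  [q = 53: ≢ 1 ✓]
86^53 ≡ 1 shows ord(86) | 53, strictly less than φ(107); not a primitive root.

No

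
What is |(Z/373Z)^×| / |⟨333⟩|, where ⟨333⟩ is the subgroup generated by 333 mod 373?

2

By Lagrange's theorem, ord_373(333) divides φ(373) = 373 − 1 = 372 = 2^2 · 3 · 31.
Divisors of 372: 1, 2, 3, 4, 6, 12, 31, 62, 93, 124, 186, 372.
Check 333^d mod 373 for each divisor in increasing order:
333^1 ≡ 333
333^2 ≡ 108
333^3 ≡ 156
333^4 ≡ 101
333^6 ≡ 91
333^12 ≡ 75
333^31 ≡ 89
333^62 ≡ 88
333^93 ≡ 372
333^124 ≡ 284
333^186 ≡ 1
So ord_373(333) = 186, hence |⟨333⟩| = 186.
[(Z/373Z)^× : ⟨333⟩] = 372/186 = 2.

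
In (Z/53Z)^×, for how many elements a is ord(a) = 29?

0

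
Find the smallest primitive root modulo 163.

φ(163) = 163 − 1 = 162 = 2 · 3^4.
g is a primitive root iff g^(162/q) ≢ 1 (mod 163) for each prime q ∈ {2, 3}.
g = 2: 2^81 ≡ 162; 2^54 ≡ 104 — none is 1, so 2 is a primitive root.
Hence the least primitive root of 163 is 2.

2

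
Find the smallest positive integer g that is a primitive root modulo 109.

φ(109) = 109 − 1 = 108 = 2^2 · 3^3.
g is a primitive root iff g^(108/q) ≢ 1 (mod 109) for each prime q ∈ {2, 3}.
g = 2: 2^54 ≡ 108; 2^36 ≡ 1 — hits 1, so not a primitive root.
g = 3: 3^54 ≡ 1 — hits 1, so not a primitive root.
g = 4: 4^54 ≡ 1 — hits 1, so not a primitive root.
g = 5: 5^54 ≡ 1 — hits 1, so not a primitive root.
g = 6: 6^54 ≡ 108; 6^36 ≡ 63 — none is 1, so 6 is a primitive root.
So 6 is the smallest generator of (Z/109Z)^×.

6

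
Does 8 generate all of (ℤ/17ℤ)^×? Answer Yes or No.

No

φ(17) = 17 − 1 = 16 = 2^4.
Test 8^(16/q) mod 17 for each prime factor q of 16:
8^8 ≡ 1 (mod 17)  [q = 2: ≡ 1 ✗]
The check at q = 2 fails, so 8 generates a proper subgroup.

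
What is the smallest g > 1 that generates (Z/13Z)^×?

2

φ(13) = 13 − 1 = 12 = 2^2 · 3.
Test candidates g = 2, 3, … against the prime factors q ∈ {2, 3} of φ(13): g is a generator iff g^(12/q) ≢ 1 for every such q.
g = 2: 2^6 ≡ 12; 2^4 ≡ 3 — none is 1, so 2 is a primitive root.
The smallest primitive root modulo 13 is 2.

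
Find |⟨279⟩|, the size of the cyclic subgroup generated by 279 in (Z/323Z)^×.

ord(279) | φ(323) = φ(17·19) = (17−1)·(19−1) = 16·18 = 288 = 2^5 · 3^2.
Divisors of 288: 1, 2, 3, 4, 6, 8, 9, 12, 16, 18, 24, 32, 36, 48, 72, 96, 144, 288.
Compute 279^d (mod 323) for the divisors d until we hit 1:
279^1 ≡ 279
279^2 ≡ 321
279^3 ≡ 88
279^4 ≡ 4
279^6 ≡ 315
279^8 ≡ 16
279^9 ≡ 265
279^12 ≡ 64
279^16 ≡ 256
279^18 ≡ 134
279^24 ≡ 220
279^32 ≡ 290
279^36 ≡ 191
279^48 ≡ 273
279^72 ≡ 305
279^96 ≡ 239
279^144 ≡ 1
The smallest such exponent is 144, so the order of 279 is 144.

144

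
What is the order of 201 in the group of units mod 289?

272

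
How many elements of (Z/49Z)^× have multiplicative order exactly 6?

φ(49) = φ(7^2) = 7·(7−1) = 42 = 2 · 3 · 7.
Since (Z/49Z)^× is cyclic of order 42, the number of elements of order d is φ(d) when d | 42 and 0 otherwise.
6 = 2 · 3 divides 42, and φ(6) = 2.

2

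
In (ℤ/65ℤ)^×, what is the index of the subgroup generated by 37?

4

The order of 37 must divide φ(65) = φ(5·13) = (5−1)·(13−1) = 4·12 = 48 = 2^4 · 3.
Divisors of 48: 1, 2, 3, 4, 6, 8, 12, 16, 24, 48.
Compute 37^d (mod 65) for the divisors d until we hit 1:
37^1 ≡ 37 (mod 65)
37^2 ≡ 4 (mod 65)
37^3 ≡ 18 (mod 65)
37^4 ≡ 16 (mod 65)
37^6 ≡ 64 (mod 65)
37^8 ≡ 61 (mod 65)
37^12 ≡ 1 (mod 65) ✓
The order of 37 is 12, so the subgroup it generates has 12 elements.
Index = |(Z/65Z)^×| / |⟨37⟩| = 48 / 12 = 4.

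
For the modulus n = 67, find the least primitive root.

φ(67) = 67 − 1 = 66 = 2 · 3 · 11.
Test candidates g = 2, 3, … against the prime factors q ∈ {2, 3, 11} of φ(67): g is a generator iff g^(66/q) ≢ 1 for every such q.
g = 2: 2^33 ≡ 66; 2^22 ≡ 37; 2^6 ≡ 64 — none is 1, so 2 is a primitive root.
So 2 is the smallest generator of (Z/67Z)^×.

2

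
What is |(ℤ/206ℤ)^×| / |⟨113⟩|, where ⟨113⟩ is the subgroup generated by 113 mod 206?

3

ord(113) | φ(206) = φ(2)·φ(103) = 1·102 = 102 = 2 · 3 · 17.
Divisors of 102: 1, 2, 3, 6, 17, 34, 51, 102.
Check 113^d mod 206 for each divisor in increasing order:
113^1 ≡ 113 (mod 206)
113^2 ≡ 203 (mod 206)
113^3 ≡ 73 (mod 206)
113^6 ≡ 179 (mod 206)
113^17 ≡ 205 (mod 206)
113^34 ≡ 1 (mod 206) ✓
Thus |⟨113⟩| = ord(113) = 34.
Index = |(Z/206Z)^×| / |⟨113⟩| = 102 / 34 = 3.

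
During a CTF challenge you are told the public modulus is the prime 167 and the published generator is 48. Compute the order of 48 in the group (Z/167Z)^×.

83

Since 48 ∈ (Z/167Z)^×, its order divides φ(167) = 167 − 1 = 166 = 2 · 83.
Divisors of 166: 1, 2, 83, 166.
Evaluate successive powers at the divisors of 166:
48^1 ≡ 48 (mod 167)
48^2 ≡ 133 (mod 167)
48^83 ≡ 1 (mod 167) ✓
The smallest such exponent is 83, so the order of 48 is 83.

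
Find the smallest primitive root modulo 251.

6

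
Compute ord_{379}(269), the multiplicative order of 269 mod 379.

378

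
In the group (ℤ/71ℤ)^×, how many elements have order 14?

φ(71) = 71 − 1 = 70 = 2 · 5 · 7.
(Z/71Z)^× is cyclic (|G| = 70); a cyclic group of order m has exactly φ(d) elements of each order d | m, and none otherwise.
14 = 2 · 7 divides 70, and φ(14) = 6.

6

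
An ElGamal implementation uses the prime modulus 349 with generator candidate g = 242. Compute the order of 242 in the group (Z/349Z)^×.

ord(242) | φ(349) = 349 − 1 = 348 = 2^2 · 3 · 29.
Divisors of 348: 1, 2, 3, 4, 6, 12, 29, 58, 87, 116, 174, 348.
Check 242^d mod 349 for each divisor in increasing order:
242^1 ≡ 242 (mod 349)
242^2 ≡ 281 (mod 349)
242^3 ≡ 296 (mod 349)
242^4 ≡ 87 (mod 349)
242^6 ≡ 17 (mod 349)
242^12 ≡ 289 (mod 349)
242^29 ≡ 325 (mod 349)
242^58 ≡ 227 (mod 349)
242^87 ≡ 136 (mod 349)
242^116 ≡ 226 (mod 349)
242^174 ≡ 348 (mod 349)
242^348 ≡ 1 (mod 349) ✓
Therefore the multiplicative order of 242 modulo 349 is 348.

348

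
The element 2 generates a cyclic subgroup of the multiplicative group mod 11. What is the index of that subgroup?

1

By Lagrange's theorem, ord_11(2) divides φ(11) = 11 − 1 = 10 = 2 · 5.
Divisors of 10: 1, 2, 5, 10.
Check 2^d mod 11 for each divisor in increasing order:
2^1 ≡ 2
2^2 ≡ 4
2^5 ≡ 10
2^10 ≡ 1
Thus |⟨2⟩| = ord(2) = 10.
[(Z/11Z)^× : ⟨2⟩] = 10/10 = 1.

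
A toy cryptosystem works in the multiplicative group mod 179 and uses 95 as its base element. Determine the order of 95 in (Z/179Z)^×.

89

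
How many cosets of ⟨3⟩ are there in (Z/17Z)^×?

1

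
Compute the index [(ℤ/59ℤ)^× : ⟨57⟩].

The order of 57 must divide φ(59) = 59 − 1 = 58 = 2 · 29.
Divisors of 58: 1, 2, 29, 58.
Evaluate successive powers at the divisors of 58:
57^1 ≡ 57 (mod 59)
57^2 ≡ 4 (mod 59)
57^29 ≡ 1 (mod 59) ✓
Thus |⟨57⟩| = ord(57) = 29.
Index = |(Z/59Z)^×| / |⟨57⟩| = 58 / 29 = 2.

2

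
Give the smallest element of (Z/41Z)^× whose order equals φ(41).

φ(41) = 41 − 1 = 40 = 2^3 · 5.
g is a primitive root iff g^(40/q) ≢ 1 (mod 41) for each prime q ∈ {2, 5}.
g = 2: 2^20 ≡ 1 — hits 1, so not a primitive root.
g = 3: 3^20 ≡ 40; 3^8 ≡ 1 — hits 1, so not a primitive root.
g = 4: 4^20 ≡ 1 — hits 1, so not a primitive root.
g = 5: 5^20 ≡ 1 — hits 1, so not a primitive root.
g = 6: 6^20 ≡ 40; 6^8 ≡ 10 — none is 1, so 6 is a primitive root.
The smallest primitive root modulo 41 is 6.

6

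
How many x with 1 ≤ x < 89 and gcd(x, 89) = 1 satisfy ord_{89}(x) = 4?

2

φ(89) = 89 − 1 = 88 = 2^3 · 11.
Since (Z/89Z)^× is cyclic of order 88, the number of elements of order d is φ(d) when d | 88 and 0 otherwise.
4 = 2^2 divides 88, and φ(4) = 2.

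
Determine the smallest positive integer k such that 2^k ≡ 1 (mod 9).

6

By Lagrange's theorem, ord_9(2) divides φ(9) = φ(3^2) = 3·(3−1) = 6 = 2 · 3.
Divisors of 6: 1, 2, 3, 6.
Evaluate successive powers at the divisors of 6:
2^1 ≡ 2
2^2 ≡ 4
2^3 ≡ 8
2^6 ≡ 1
The smallest such exponent is 6, so the order of 2 is 6.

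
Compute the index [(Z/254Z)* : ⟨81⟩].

2

By Lagrange's theorem, ord_254(81) divides φ(254) = φ(2)·φ(127) = 1·126 = 126 = 2 · 3^2 · 7.
Divisors of 126: 1, 2, 3, 6, 7, 9, 14, 18, 21, 42, 63, 126.
Check 81^d mod 254 for each divisor in increasing order:
81^1 ≡ 81
81^2 ≡ 211
81^3 ≡ 73
81^6 ≡ 249
81^7 ≡ 103
81^9 ≡ 143
81^14 ≡ 195
81^18 ≡ 129
81^21 ≡ 19
81^42 ≡ 107
81^63 ≡ 1
Thus |⟨81⟩| = ord(81) = 63.
Index = |(Z/254Z)^×| / |⟨81⟩| = 126 / 63 = 2.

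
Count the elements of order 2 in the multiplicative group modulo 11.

1

φ(11) = 11 − 1 = 10 = 2 · 5.
In a cyclic group of order 10, there are φ(d) elements of order d for each divisor d of 10, and zero for non-divisors.
2 | 10, and φ(2) = 2 − 1 = 1.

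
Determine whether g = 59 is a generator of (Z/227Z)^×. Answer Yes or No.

φ(227) = 227 − 1 = 226 = 2 · 113.
An element g generates (Z/227Z)^× iff g^(226/q) ≢ 1 (mod 227) for each prime q ∈ {2, 113}.
59^113 ≡ 1 (mod 227)  [q = 2: ≡ 1 ✗]
59^2 ≡ 76 (mod 227)  [q = 113: ≢ 1 ✓]
59^113 ≡ 1 shows ord(59) | 113, strictly less than φ(227); not a primitive root.

No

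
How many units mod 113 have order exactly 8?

4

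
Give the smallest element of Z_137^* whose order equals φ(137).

3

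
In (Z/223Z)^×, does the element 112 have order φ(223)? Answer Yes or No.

No

φ(223) = 223 − 1 = 222 = 2 · 3 · 37.
Test 112^(222/q) mod 223 for each prime factor q of 222:
112^111 ≡ 1 (mod 223)  [q = 2: ≡ 1 ✗]
112^74 ≡ 1 (mod 223)  [q = 3: ≡ 1 ✗]
112^6 ≡ 115 (mod 223)  [q = 37: ≢ 1 ✓]
112^111 ≡ 1 shows ord(112) | 111, strictly less than φ(223); not a primitive root.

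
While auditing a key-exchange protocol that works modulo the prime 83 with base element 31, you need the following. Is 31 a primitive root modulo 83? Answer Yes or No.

No

φ(83) = 83 − 1 = 82 = 2 · 41.
Test 31^(82/q) mod 83 for each prime factor q of 82:
31^41 ≡ 1 (mod 83)  [q = 2: ≡ 1 ✗]
31^2 ≡ 48 (mod 83)  [q = 41: ≢ 1 ✓]
Since 31^41 ≡ 1, the order of 31 divides 41 < 82, so 31 is not a primitive root.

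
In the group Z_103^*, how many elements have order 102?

32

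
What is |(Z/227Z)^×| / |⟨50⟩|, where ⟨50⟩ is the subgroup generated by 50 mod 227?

1

By Lagrange's theorem, ord_227(50) divides φ(227) = 227 − 1 = 226 = 2 · 113.
Divisors of 226: 1, 2, 113, 226.
Test each divisor d:
50^1 ≡ 50 (mod 227)
50^2 ≡ 3 (mod 227)
50^113 ≡ 226 (mod 227)
50^226 ≡ 1 (mod 227) ✓
The order of 50 is 226, so the subgroup it generates has 226 elements.
The index is φ(227) / ord(50) = 226 / 226 = 1.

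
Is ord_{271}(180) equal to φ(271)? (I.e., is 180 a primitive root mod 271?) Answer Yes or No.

No

φ(271) = 271 − 1 = 270 = 2 · 3^3 · 5.
Test 180^(270/q) mod 271 for each prime factor q of 270:
180^135 ≡ 1 (mod 271)  [q = 2: ≡ 1 ✗]
180^90 ≡ 242 (mod 271)  [q = 3: ≢ 1 ✓]
180^54 ≡ 100 (mod 271)  [q = 5: ≢ 1 ✓]
The check at q = 2 fails, so 180 generates a proper subgroup.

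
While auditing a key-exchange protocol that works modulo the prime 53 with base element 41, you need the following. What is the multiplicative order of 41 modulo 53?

52

ord(41) | φ(53) = 53 − 1 = 52 = 2^2 · 13.
Divisors of 52: 1, 2, 4, 13, 26, 52.
Compute 41^d (mod 53) for the divisors d until we hit 1:
41^1 ≡ 41 (mod 53)
41^2 ≡ 38 (mod 53)
41^4 ≡ 13 (mod 53)
41^13 ≡ 30 (mod 53)
41^26 ≡ 52 (mod 53)
41^52 ≡ 1 (mod 53) ✓
Therefore the multiplicative order of 41 modulo 53 is 52.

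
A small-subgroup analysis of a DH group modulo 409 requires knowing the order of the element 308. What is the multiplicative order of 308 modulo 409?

102

ord(308) | φ(409) = 409 − 1 = 408 = 2^3 · 3 · 17.
Divisors of 408: 1, 2, 3, 4, 6, 8, 12, 17, 24, 34, 51, 68, 102, 136, 204, 408.
Compute 308^d (mod 409) for the divisors d until we hit 1:
308^1 ≡ 308 (mod 409)
308^2 ≡ 385 (mod 409)
308^3 ≡ 379 (mod 409)
308^4 ≡ 167 (mod 409)
308^6 ≡ 82 (mod 409)
308^8 ≡ 77 (mod 409)
308^12 ≡ 180 (mod 409)
308^17 ≡ 356 (mod 409)
308^24 ≡ 89 (mod 409)
308^34 ≡ 355 (mod 409)
308^51 ≡ 408 (mod 409)
308^68 ≡ 53 (mod 409)
308^102 ≡ 1 (mod 409) ✓
The smallest such exponent is 102, so the order of 308 is 102.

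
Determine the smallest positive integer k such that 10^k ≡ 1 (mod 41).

The order of 10 must divide φ(41) = 41 − 1 = 40 = 2^3 · 5.
Divisors of 40: 1, 2, 4, 5, 8, 10, 20, 40.
Evaluate successive powers at the divisors of 40:
10^1 ≡ 10
10^2 ≡ 18
10^4 ≡ 37
10^5 ≡ 1
The smallest such exponent is 5, so the order of 10 is 5.

5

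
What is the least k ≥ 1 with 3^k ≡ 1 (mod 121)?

5

By Lagrange's theorem, ord_121(3) divides φ(121) = φ(11^2) = 11·(11−1) = 110 = 2 · 5 · 11.
Divisors of 110: 1, 2, 5, 10, 11, 22, 55, 110.
Check 3^d mod 121 for each divisor in increasing order:
3^1 ≡ 3 (mod 121)
3^2 ≡ 9 (mod 121)
3^5 ≡ 1 (mod 121) ✓
Therefore the multiplicative order of 3 modulo 121 is 5.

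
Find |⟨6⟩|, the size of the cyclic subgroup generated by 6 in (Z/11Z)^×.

10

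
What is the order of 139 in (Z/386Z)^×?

96

Since 139 ∈ (Z/386Z)^×, its order divides φ(386) = φ(2)·φ(193) = 1·192 = 192 = 2^6 · 3.
Divisors of 192: 1, 2, 3, 4, 6, 8, 12, 16, 24, 32, 48, 64, 96, 192.
Check 139^d mod 386 for each divisor in increasing order:
139^1 ≡ 139 (mod 386)
139^2 ≡ 21 (mod 386)
139^3 ≡ 217 (mod 386)
139^4 ≡ 55 (mod 386)
139^6 ≡ 383 (mod 386)
139^8 ≡ 323 (mod 386)
139^12 ≡ 9 (mod 386)
139^16 ≡ 109 (mod 386)
139^24 ≡ 81 (mod 386)
139^32 ≡ 301 (mod 386)
139^48 ≡ 385 (mod 386)
139^64 ≡ 277 (mod 386)
139^96 ≡ 1 (mod 386) ✓
Therefore the multiplicative order of 139 modulo 386 is 96.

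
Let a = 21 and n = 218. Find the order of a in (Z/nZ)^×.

27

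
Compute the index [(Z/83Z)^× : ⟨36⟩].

ord(36) | φ(83) = 83 − 1 = 82 = 2 · 41.
Divisors of 82: 1, 2, 41, 82.
Check 36^d mod 83 for each divisor in increasing order:
36^1 ≡ 36
36^2 ≡ 51
36^41 ≡ 1
So ord_83(36) = 41, hence |⟨36⟩| = 41.
[(Z/83Z)^× : ⟨36⟩] = 82/41 = 2.

2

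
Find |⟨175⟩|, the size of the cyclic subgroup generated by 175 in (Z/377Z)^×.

12

By Lagrange's theorem, ord_377(175) divides φ(377) = φ(13·29) = (13−1)·(29−1) = 12·28 = 336 = 2^4 · 3 · 7.
Divisors of 336: 1, 2, 3, 4, 6, 7, 8, 12, 14, 16, 21, 24, 28, 42, 48, 56, 84, 112, 168, 336.
Compute 175^d (mod 377) for the divisors d until we hit 1:
175^1 ≡ 175 (mod 377)
175^2 ≡ 88 (mod 377)
175^3 ≡ 320 (mod 377)
175^4 ≡ 204 (mod 377)
175^6 ≡ 233 (mod 377)
175^7 ≡ 59 (mod 377)
175^8 ≡ 146 (mod 377)
175^12 ≡ 1 (mod 377) ✓
Therefore the multiplicative order of 175 modulo 377 is 12.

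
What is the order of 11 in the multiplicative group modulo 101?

Since 11 ∈ (Z/101Z)^×, its order divides φ(101) = 101 − 1 = 100 = 2^2 · 5^2.
Divisors of 100: 1, 2, 4, 5, 10, 20, 25, 50, 100.
Check 11^d mod 101 for each divisor in increasing order:
11^1 ≡ 11 (mod 101)
11^2 ≡ 20 (mod 101)
11^4 ≡ 97 (mod 101)
11^5 ≡ 57 (mod 101)
11^10 ≡ 17 (mod 101)
11^20 ≡ 87 (mod 101)
11^25 ≡ 10 (mod 101)
11^50 ≡ 100 (mod 101)
11^100 ≡ 1 (mod 101) ✓
Therefore the multiplicative order of 11 modulo 101 is 100.

100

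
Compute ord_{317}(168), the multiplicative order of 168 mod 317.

158

By Lagrange's theorem, ord_317(168) divides φ(317) = 317 − 1 = 316 = 2^2 · 79.
Divisors of 316: 1, 2, 4, 79, 158, 316.
Evaluate successive powers at the divisors of 316:
168^1 ≡ 168 (mod 317)
168^2 ≡ 11 (mod 317)
168^4 ≡ 121 (mod 317)
168^79 ≡ 316 (mod 317)
168^158 ≡ 1 (mod 317) ✓
So ord_317(168) = 158.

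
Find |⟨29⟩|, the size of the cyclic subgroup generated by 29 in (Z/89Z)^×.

88

ord(29) | φ(89) = 89 − 1 = 88 = 2^3 · 11.
Divisors of 88: 1, 2, 4, 8, 11, 22, 44, 88.
Evaluate successive powers at the divisors of 88:
29^1 ≡ 29 (mod 89)
29^2 ≡ 40 (mod 89)
29^4 ≡ 87 (mod 89)
29^8 ≡ 4 (mod 89)
29^11 ≡ 12 (mod 89)
29^22 ≡ 55 (mod 89)
29^44 ≡ 88 (mod 89)
29^88 ≡ 1 (mod 89) ✓
Therefore the multiplicative order of 29 modulo 89 is 88.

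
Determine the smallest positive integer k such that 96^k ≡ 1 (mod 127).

126

By Lagrange's theorem, ord_127(96) divides φ(127) = 127 − 1 = 126 = 2 · 3^2 · 7.
Divisors of 126: 1, 2, 3, 6, 7, 9, 14, 18, 21, 42, 63, 126.
Evaluate successive powers at the divisors of 126:
96^1 ≡ 96 (mod 127)
96^2 ≡ 72 (mod 127)
96^3 ≡ 54 (mod 127)
96^6 ≡ 122 (mod 127)
96^7 ≡ 28 (mod 127)
96^9 ≡ 111 (mod 127)
96^14 ≡ 22 (mod 127)
96^18 ≡ 2 (mod 127)
96^21 ≡ 108 (mod 127)
96^42 ≡ 107 (mod 127)
96^63 ≡ 126 (mod 127)
96^126 ≡ 1 (mod 127) ✓
The smallest such exponent is 126, so the order of 96 is 126.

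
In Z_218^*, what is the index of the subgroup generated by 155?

ord(155) | φ(218) = φ(2)·φ(109) = 1·108 = 108 = 2^2 · 3^3.
Divisors of 108: 1, 2, 3, 4, 6, 9, 12, 18, 27, 36, 54, 108.
Check 155^d mod 218 for each divisor in increasing order:
155^1 ≡ 155 (mod 218)
155^2 ≡ 45 (mod 218)
155^3 ≡ 217 (mod 218)
155^4 ≡ 63 (mod 218)
155^6 ≡ 1 (mod 218) ✓
The order of 155 is 6, so the subgroup it generates has 6 elements.
[(Z/218Z)^× : ⟨155⟩] = 108/6 = 18.

18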